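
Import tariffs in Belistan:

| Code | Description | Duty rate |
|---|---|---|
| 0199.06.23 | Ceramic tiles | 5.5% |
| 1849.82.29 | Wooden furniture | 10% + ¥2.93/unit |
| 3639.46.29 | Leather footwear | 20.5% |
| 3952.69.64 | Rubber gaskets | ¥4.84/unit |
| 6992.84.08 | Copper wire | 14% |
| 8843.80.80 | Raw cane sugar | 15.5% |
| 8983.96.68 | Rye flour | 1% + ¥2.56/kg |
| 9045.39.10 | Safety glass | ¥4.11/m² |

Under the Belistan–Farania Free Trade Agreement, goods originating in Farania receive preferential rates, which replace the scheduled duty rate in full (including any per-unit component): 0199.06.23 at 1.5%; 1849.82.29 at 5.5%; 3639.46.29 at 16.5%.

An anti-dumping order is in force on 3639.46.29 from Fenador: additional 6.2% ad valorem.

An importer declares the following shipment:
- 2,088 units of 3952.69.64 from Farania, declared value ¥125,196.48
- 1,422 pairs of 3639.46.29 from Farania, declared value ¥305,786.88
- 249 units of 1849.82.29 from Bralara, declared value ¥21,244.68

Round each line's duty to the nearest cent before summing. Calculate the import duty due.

¥63,414.80

Line 1 (3952.69.64, Farania, 2,088 units, ¥125,196.48):
Base rate for 3952.69.64 is ¥4.84/unit.
Origin Farania is the FTA partner but 3952.69.64 is not on the preference list; base rate stands.
Duty = 2,088 × ¥4.84 = ¥10,105.92.
Line 2 (3639.46.29, Farania, 1,422 pairs, ¥305,786.88):
Base rate for 3639.46.29 is 20.5%.
Origin Farania qualifies under the Belistan–Farania agreement and 3639.46.29 is covered: preferential rate 16.5% applies instead.
The additional-duty order on 3639.46.29 targets Fenador, not Farania; it does not apply.
Duty = ¥305,786.88 × 16.5% = ¥50,454.84.
Line 3 (1849.82.29, Bralara, 249 units, ¥21,244.68):
Base rate for 1849.82.29 is 10% + ¥2.93/unit.
1849.82.29 has an FTA preferential rate, but origin Bralara is not Farania; base rate stands.
Duty = ¥21,244.68 × 10% + 249 × ¥2.93 = ¥2,854.04.
Total = ¥10,105.92 + ¥50,454.84 + ¥2,854.04 = ¥63,414.80.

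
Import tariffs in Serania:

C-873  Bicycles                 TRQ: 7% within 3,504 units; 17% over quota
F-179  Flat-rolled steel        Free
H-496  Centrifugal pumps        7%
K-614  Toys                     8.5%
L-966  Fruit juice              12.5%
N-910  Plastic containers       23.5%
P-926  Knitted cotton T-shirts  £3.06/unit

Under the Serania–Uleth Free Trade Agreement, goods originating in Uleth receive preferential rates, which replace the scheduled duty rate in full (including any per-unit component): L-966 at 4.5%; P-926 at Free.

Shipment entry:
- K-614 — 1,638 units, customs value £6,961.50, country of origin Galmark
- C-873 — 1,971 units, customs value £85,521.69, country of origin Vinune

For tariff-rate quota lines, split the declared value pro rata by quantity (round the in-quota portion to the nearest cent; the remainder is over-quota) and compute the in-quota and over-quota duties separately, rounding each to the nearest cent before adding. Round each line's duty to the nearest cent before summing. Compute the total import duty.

Line 1 (K-614, Galmark, 1,638 units, £6,961.50):
Base rate for K-614 is 8.5%.
Duty = £6,961.50 × 8.5% = £591.73.
Line 2 (C-873, Vinune, 1,971 units, £85,521.69):
Code C-873 is under a tariff-rate quota (threshold 3,504 units). Quantity 1,971 units is within the quota, so the in-quota rate 7% applies to the full value.
Duty = £85,521.69 × 7% = £5,986.52.
Total = £591.73 + £5,986.52 = £6,578.25.

£6,578.25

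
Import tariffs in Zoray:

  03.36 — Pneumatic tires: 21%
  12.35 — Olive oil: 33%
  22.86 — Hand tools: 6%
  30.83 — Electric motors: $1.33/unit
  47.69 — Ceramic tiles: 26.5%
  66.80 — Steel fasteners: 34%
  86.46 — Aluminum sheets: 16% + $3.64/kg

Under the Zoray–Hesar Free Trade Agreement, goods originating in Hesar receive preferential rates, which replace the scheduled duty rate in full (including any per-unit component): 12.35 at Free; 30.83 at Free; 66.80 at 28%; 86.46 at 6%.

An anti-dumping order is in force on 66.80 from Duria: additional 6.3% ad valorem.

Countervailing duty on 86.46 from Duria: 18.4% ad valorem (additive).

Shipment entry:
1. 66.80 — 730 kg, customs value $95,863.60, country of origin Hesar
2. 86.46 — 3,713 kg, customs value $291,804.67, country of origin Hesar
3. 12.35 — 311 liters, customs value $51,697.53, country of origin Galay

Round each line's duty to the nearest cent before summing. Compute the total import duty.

$61,410.27

Line 1 (66.80, Hesar, 730 kg, $95,863.60):
Base rate for 66.80 is 34%.
Origin Hesar qualifies under the Zoray–Hesar agreement and 66.80 is covered: preferential rate 28% applies instead.
The additional-duty order on 66.80 targets Duria, not Hesar; it does not apply.
Duty = $95,863.60 × 28% = $26,841.81.
Line 2 (86.46, Hesar, 3,713 kg, $291,804.67):
Base rate for 86.46 is 16% + $3.64/kg.
Origin Hesar qualifies under the Zoray–Hesar agreement and 86.46 is covered: preferential rate 6% applies instead.
The additional-duty order on 86.46 targets Duria, not Hesar; it does not apply.
Duty = $291,804.67 × 6% = $17,508.28.
Line 3 (12.35, Galay, 311 liters, $51,697.53):
Base rate for 12.35 is 33%.
12.35 has an FTA preferential rate, but origin Galay is not Hesar; base rate stands.
Duty = $51,697.53 × 33% = $17,060.18.
Total = $26,841.81 + $17,508.28 + $17,060.18 = $61,410.27.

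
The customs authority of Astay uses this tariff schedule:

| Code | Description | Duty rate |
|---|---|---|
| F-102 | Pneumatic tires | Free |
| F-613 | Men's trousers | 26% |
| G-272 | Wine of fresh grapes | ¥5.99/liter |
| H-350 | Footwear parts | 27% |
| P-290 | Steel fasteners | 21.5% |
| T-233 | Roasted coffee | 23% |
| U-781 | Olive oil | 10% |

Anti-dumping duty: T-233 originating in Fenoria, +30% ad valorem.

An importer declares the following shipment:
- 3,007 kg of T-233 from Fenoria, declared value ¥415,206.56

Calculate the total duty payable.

¥220,059.48

Line 1 (T-233, Fenoria, 3,007 kg, ¥415,206.56):
Base rate for T-233 is 23%.
Additional duty on T-233 from Fenoria: +30%. Applied ad valorem rate: 23% + 30% = 53%.
Duty = ¥415,206.56 × 53% = ¥220,059.48.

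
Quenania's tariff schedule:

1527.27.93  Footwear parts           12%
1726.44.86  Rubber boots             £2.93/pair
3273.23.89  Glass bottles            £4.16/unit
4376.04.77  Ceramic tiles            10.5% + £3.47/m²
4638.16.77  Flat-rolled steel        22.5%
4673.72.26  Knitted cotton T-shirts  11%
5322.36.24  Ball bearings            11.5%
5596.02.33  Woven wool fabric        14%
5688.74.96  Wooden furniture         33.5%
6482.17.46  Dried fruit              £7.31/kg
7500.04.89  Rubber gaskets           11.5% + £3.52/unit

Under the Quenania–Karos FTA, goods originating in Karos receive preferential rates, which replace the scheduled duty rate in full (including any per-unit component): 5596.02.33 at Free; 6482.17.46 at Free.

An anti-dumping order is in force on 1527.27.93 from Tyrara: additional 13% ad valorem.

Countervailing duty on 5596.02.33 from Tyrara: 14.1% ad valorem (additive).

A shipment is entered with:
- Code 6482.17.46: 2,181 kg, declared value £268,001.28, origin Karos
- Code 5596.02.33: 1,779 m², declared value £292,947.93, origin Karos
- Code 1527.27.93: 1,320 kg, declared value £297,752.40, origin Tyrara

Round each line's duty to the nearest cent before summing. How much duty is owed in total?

Line 1 (6482.17.46, Karos, 2,181 kg, £268,001.28):
Base rate for 6482.17.46 is £7.31/kg.
Origin Karos qualifies under the Quenania–Karos agreement and 6482.17.46 is covered: preferential rate Free applies instead.
Duty = £268,001.28 × 0% = £0.00.
Line 2 (5596.02.33, Karos, 1,779 m², £292,947.93):
Base rate for 5596.02.33 is 14%.
Origin Karos qualifies under the Quenania–Karos agreement and 5596.02.33 is covered: preferential rate Free applies instead.
The additional-duty order on 5596.02.33 targets Tyrara, not Karos; it does not apply.
Duty = £292,947.93 × 0% = £0.00.
Line 3 (1527.27.93, Tyrara, 1,320 kg, £297,752.40):
Base rate for 1527.27.93 is 12%.
Additional duty on 1527.27.93 from Tyrara: +13%. Applied ad valorem rate: 12% + 13% = 25%.
Duty = £297,752.40 × 25% = £74,438.10.
Total = £0.00 + £0.00 + £74,438.10 = £74,438.10.

£74,438.10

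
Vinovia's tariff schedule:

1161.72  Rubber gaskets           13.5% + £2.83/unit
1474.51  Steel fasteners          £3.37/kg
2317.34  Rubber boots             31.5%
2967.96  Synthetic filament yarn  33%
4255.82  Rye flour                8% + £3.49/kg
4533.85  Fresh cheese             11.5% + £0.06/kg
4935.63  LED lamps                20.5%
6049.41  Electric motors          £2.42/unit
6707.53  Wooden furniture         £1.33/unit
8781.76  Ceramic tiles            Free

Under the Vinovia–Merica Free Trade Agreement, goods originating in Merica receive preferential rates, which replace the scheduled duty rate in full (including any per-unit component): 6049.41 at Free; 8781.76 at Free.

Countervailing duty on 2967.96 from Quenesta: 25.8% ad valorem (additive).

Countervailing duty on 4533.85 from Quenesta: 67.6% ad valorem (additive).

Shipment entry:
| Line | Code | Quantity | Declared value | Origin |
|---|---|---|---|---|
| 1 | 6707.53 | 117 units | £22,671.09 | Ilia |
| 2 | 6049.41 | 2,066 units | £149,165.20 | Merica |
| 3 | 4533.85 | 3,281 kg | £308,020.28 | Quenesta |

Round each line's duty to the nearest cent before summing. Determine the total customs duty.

£243,996.51

Line 1 (6707.53, Ilia, 117 units, £22,671.09):
Base rate for 6707.53 is £1.33/unit.
Duty = 117 × £1.33 = £155.61.
Line 2 (6049.41, Merica, 2,066 units, £149,165.20):
Base rate for 6049.41 is £2.42/unit.
Origin Merica qualifies under the Vinovia–Merica agreement and 6049.41 is covered: preferential rate Free applies instead.
Duty = £149,165.20 × 0% = £0.00.
Line 3 (4533.85, Quenesta, 3,281 kg, £308,020.28):
Base rate for 4533.85 is 11.5% + £0.06/kg.
Additional duty on 4533.85 from Quenesta: +67.6%. Applied ad valorem rate: 11.5% + 67.6% = 79.1%.
Duty = £308,020.28 × 79.1% + 3,281 × £0.06 = £243,840.90.
Total = £155.61 + £0.00 + £243,840.90 = £243,996.51.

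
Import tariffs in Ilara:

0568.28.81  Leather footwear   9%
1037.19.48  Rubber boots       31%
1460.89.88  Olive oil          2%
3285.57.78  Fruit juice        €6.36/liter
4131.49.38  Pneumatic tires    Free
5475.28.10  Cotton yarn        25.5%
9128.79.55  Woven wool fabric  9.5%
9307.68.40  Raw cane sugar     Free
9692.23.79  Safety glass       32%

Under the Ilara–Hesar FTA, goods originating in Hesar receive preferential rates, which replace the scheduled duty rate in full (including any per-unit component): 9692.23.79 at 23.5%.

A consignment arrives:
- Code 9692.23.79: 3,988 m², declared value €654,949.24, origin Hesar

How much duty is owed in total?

€153,913.07

Line 1 (9692.23.79, Hesar, 3,988 m², €654,949.24):
Base rate for 9692.23.79 is 32%.
Origin Hesar qualifies under the Ilara–Hesar agreement and 9692.23.79 is covered: preferential rate 23.5% applies instead.
Duty = €654,949.24 × 23.5% = €153,913.07.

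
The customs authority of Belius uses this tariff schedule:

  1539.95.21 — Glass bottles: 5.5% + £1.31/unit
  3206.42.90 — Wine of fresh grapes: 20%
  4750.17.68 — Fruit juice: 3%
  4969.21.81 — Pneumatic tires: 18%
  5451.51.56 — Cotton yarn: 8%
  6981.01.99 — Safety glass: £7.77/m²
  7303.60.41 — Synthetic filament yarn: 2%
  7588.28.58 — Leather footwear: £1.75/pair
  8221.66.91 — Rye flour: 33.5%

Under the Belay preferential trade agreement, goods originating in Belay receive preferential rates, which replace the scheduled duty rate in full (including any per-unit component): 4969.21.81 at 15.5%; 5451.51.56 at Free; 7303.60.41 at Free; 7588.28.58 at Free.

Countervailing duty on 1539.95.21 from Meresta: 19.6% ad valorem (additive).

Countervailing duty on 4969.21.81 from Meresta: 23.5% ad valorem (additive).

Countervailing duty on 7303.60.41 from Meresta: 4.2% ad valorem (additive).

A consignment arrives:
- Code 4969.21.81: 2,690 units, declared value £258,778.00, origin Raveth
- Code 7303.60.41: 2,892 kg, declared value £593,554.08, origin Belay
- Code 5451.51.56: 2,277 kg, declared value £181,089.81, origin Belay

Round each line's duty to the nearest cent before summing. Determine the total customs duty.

Line 1 (4969.21.81, Raveth, 2,690 units, £258,778.00):
Base rate for 4969.21.81 is 18%.
4969.21.81 has an FTA preferential rate, but origin Raveth is not Belay; base rate stands.
The additional-duty order on 4969.21.81 targets Meresta, not Raveth; it does not apply.
Duty = £258,778.00 × 18% = £46,580.04.
Line 2 (7303.60.41, Belay, 2,892 kg, £593,554.08):
Base rate for 7303.60.41 is 2%.
Origin Belay qualifies under the Belius–Belay agreement and 7303.60.41 is covered: preferential rate Free applies instead.
The additional-duty order on 7303.60.41 targets Meresta, not Belay; it does not apply.
Duty = £593,554.08 × 0% = £0.00.
Line 3 (5451.51.56, Belay, 2,277 kg, £181,089.81):
Base rate for 5451.51.56 is 8%.
Origin Belay qualifies under the Belius–Belay agreement and 5451.51.56 is covered: preferential rate Free applies instead.
Duty = £181,089.81 × 0% = £0.00.
Total = £46,580.04 + £0.00 + £0.00 = £46,580.04.

£46,580.04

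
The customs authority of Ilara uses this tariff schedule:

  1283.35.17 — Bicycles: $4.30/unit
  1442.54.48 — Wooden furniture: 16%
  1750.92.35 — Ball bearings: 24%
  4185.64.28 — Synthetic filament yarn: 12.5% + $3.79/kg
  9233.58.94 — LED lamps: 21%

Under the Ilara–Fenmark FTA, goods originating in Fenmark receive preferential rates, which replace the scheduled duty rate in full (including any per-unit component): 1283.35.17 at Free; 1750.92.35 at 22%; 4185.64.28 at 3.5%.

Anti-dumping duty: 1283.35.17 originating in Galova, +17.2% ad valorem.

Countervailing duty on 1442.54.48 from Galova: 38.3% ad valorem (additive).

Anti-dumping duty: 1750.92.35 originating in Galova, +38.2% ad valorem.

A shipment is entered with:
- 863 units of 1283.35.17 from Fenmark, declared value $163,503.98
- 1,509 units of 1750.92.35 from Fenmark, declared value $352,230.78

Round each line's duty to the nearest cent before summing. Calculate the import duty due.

$77,490.77

Line 1 (1283.35.17, Fenmark, 863 units, $163,503.98):
Base rate for 1283.35.17 is $4.30/unit.
Origin Fenmark qualifies under the Ilara–Fenmark agreement and 1283.35.17 is covered: preferential rate Free applies instead.
The additional-duty order on 1283.35.17 targets Galova, not Fenmark; it does not apply.
Duty = $163,503.98 × 0% = $0.00.
Line 2 (1750.92.35, Fenmark, 1,509 units, $352,230.78):
Base rate for 1750.92.35 is 24%.
Origin Fenmark qualifies under the Ilara–Fenmark agreement and 1750.92.35 is covered: preferential rate 22% applies instead.
The additional-duty order on 1750.92.35 targets Galova, not Fenmark; it does not apply.
Duty = $352,230.78 × 22% = $77,490.77.
Total = $0.00 + $77,490.77 = $77,490.77.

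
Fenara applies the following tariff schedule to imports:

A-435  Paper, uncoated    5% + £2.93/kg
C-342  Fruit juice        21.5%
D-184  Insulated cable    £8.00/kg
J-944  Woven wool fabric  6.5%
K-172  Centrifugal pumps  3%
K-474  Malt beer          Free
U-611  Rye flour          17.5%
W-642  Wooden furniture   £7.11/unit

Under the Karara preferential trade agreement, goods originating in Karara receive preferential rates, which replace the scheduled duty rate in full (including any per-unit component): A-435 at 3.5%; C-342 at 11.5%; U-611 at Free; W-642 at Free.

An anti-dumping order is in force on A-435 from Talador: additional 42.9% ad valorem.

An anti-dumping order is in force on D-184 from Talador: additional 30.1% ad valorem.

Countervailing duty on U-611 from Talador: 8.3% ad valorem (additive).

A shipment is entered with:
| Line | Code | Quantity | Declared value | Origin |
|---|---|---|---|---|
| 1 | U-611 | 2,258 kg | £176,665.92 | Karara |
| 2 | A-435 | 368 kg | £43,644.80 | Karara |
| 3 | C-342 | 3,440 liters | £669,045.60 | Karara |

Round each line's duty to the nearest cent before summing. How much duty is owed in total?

Line 1 (U-611, Karara, 2,258 kg, £176,665.92):
Base rate for U-611 is 17.5%.
Origin Karara qualifies under the Fenara–Karara agreement and U-611 is covered: preferential rate Free applies instead.
The additional-duty order on U-611 targets Talador, not Karara; it does not apply.
Duty = £176,665.92 × 0% = £0.00.
Line 2 (A-435, Karara, 368 kg, £43,644.80):
Base rate for A-435 is 5% + £2.93/kg.
Origin Karara qualifies under the Fenara–Karara agreement and A-435 is covered: preferential rate 3.5% applies instead.
The additional-duty order on A-435 targets Talador, not Karara; it does not apply.
Duty = £43,644.80 × 3.5% = £1,527.57.
Line 3 (C-342, Karara, 3,440 liters, £669,045.60):
Base rate for C-342 is 21.5%.
Origin Karara qualifies under the Fenara–Karara agreement and C-342 is covered: preferential rate 11.5% applies instead.
Duty = £669,045.60 × 11.5% = £76,940.24.
Total = £0.00 + £1,527.57 + £76,940.24 = £78,467.81.

£78,467.81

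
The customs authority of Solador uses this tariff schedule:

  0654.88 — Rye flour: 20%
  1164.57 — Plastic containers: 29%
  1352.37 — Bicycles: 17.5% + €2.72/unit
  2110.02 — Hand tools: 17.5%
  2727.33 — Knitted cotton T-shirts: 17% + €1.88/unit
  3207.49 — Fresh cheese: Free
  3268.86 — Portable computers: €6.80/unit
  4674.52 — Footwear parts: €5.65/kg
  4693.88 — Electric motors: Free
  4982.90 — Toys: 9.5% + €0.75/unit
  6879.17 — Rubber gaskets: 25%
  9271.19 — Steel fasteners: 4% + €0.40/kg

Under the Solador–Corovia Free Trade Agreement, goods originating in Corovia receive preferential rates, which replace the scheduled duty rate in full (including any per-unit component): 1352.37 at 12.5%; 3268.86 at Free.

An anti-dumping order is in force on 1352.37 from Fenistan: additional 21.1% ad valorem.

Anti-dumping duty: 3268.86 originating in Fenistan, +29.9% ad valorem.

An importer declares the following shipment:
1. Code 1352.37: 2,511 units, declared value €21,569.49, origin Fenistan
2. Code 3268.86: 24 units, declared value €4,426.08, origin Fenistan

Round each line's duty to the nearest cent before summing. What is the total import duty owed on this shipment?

€16,642.34

Line 1 (1352.37, Fenistan, 2,511 units, €21,569.49):
Base rate for 1352.37 is 17.5% + €2.72/unit.
1352.37 has an FTA preferential rate, but origin Fenistan is not Corovia; base rate stands.
Additional duty on 1352.37 from Fenistan: +21.1%. Applied ad valorem rate: 17.5% + 21.1% = 38.6%.
Duty = €21,569.49 × 38.6% + 2,511 × €2.72 = €15,155.74.
Line 2 (3268.86, Fenistan, 24 units, €4,426.08):
Base rate for 3268.86 is €6.80/unit.
3268.86 has an FTA preferential rate, but origin Fenistan is not Corovia; base rate stands.
Additional duty on 3268.86 from Fenistan: +29.9% ad valorem. Applied ad valorem rate = 29.9%.
Duty = €4,426.08 × 29.9% + 24 × €6.80 = €1,486.60.
Total = €15,155.74 + €1,486.60 = €16,642.34.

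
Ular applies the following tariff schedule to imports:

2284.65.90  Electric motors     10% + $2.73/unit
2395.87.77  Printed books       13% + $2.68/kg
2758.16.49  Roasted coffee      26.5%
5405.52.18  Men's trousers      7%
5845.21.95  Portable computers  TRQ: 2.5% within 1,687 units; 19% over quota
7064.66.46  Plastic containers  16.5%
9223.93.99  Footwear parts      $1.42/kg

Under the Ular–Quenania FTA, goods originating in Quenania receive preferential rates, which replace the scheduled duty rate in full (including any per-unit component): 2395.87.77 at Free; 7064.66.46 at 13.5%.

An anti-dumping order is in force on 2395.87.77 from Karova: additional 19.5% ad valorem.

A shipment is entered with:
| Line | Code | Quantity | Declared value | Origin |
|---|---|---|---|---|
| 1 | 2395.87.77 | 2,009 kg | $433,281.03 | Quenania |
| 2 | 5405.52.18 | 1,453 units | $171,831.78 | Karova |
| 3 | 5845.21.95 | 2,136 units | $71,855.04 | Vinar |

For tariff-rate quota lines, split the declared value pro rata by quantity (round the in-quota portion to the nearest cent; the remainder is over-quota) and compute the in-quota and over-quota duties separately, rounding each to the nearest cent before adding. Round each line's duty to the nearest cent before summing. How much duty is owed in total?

Line 1 (2395.87.77, Quenania, 2,009 kg, $433,281.03):
Base rate for 2395.87.77 is 13% + $2.68/kg.
Origin Quenania qualifies under the Ular–Quenania agreement and 2395.87.77 is covered: preferential rate Free applies instead.
The additional-duty order on 2395.87.77 targets Karova, not Quenania; it does not apply.
Duty = $433,281.03 × 0% = $0.00.
Line 2 (5405.52.18, Karova, 1,453 units, $171,831.78):
Base rate for 5405.52.18 is 7%.
Duty = $171,831.78 × 7% = $12,028.22.
Line 3 (5845.21.95, Vinar, 2,136 units, $71,855.04):
Code 5845.21.95 is under a tariff-rate quota (threshold 1,687 units). In-quota: 1,687 units at 2.5%; over-quota: 449 units at 19%.
Pro-rata value split: in-quota = $71,855.04 × 1,687/2,136 = $56,750.68; over-quota = $71,855.04 − $56,750.68 = $15,104.36.
In-quota duty = $56,750.68 × 2.5% = $1,418.77. Over-quota duty = $15,104.36 × 19% = $2,869.83.
Line duty = $1,418.77 + $2,869.83 = $4,288.60.
Total = $0.00 + $12,028.22 + $4,288.60 = $16,316.82.

$16,316.82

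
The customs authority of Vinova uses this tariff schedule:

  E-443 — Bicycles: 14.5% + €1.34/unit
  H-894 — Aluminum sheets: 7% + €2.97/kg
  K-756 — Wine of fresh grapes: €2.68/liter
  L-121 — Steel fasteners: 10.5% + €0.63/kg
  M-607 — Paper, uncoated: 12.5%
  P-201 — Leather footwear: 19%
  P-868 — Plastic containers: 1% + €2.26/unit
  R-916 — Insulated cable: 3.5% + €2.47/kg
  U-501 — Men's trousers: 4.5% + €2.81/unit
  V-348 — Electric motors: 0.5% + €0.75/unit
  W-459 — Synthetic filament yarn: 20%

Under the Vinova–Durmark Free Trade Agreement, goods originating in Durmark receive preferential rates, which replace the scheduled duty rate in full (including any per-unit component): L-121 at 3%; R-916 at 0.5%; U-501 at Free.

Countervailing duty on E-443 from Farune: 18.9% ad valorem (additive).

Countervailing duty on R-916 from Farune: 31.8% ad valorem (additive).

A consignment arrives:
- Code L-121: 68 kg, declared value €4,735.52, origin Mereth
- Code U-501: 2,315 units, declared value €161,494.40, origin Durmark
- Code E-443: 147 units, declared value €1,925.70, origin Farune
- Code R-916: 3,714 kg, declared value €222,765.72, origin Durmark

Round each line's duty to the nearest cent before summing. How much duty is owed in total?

€2,494.06

Line 1 (L-121, Mereth, 68 kg, €4,735.52):
Base rate for L-121 is 10.5% + €0.63/kg.
L-121 has an FTA preferential rate, but origin Mereth is not Durmark; base rate stands.
Duty = €4,735.52 × 10.5% + 68 × €0.63 = €540.07.
Line 2 (U-501, Durmark, 2,315 units, €161,494.40):
Base rate for U-501 is 4.5% + €2.81/unit.
Origin Durmark qualifies under the Vinova–Durmark agreement and U-501 is covered: preferential rate Free applies instead.
Duty = €161,494.40 × 0% = €0.00.
Line 3 (E-443, Farune, 147 units, €1,925.70):
Base rate for E-443 is 14.5% + €1.34/unit.
Additional duty on E-443 from Farune: +18.9%. Applied ad valorem rate: 14.5% + 18.9% = 33.4%.
Duty = €1,925.70 × 33.4% + 147 × €1.34 = €840.16.
Line 4 (R-916, Durmark, 3,714 kg, €222,765.72):
Base rate for R-916 is 3.5% + €2.47/kg.
Origin Durmark qualifies under the Vinova–Durmark agreement and R-916 is covered: preferential rate 0.5% applies instead.
The additional-duty order on R-916 targets Farune, not Durmark; it does not apply.
Duty = €222,765.72 × 0.5% = €1,113.83.
Total = €540.07 + €0.00 + €840.16 + €1,113.83 = €2,494.06.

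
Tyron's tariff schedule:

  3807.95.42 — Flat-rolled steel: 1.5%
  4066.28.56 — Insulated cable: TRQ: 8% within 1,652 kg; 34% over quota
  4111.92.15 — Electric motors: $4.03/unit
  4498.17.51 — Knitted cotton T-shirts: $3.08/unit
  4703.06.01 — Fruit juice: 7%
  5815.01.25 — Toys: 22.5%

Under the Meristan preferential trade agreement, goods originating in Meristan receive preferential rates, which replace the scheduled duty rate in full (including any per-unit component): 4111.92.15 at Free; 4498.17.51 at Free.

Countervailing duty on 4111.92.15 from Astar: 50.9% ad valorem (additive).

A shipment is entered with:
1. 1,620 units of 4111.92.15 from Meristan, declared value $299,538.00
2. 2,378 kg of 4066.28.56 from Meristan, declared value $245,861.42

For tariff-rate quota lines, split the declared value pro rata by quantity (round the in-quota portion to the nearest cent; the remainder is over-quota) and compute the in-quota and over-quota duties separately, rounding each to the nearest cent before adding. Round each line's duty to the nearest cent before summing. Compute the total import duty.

Line 1 (4111.92.15, Meristan, 1,620 units, $299,538.00):
Base rate for 4111.92.15 is $4.03/unit.
Origin Meristan qualifies under the Tyron–Meristan agreement and 4111.92.15 is covered: preferential rate Free applies instead.
The additional-duty order on 4111.92.15 targets Astar, not Meristan; it does not apply.
Duty = $299,538.00 × 0% = $0.00.
Line 2 (4066.28.56, Meristan, 2,378 kg, $245,861.42):
Code 4066.28.56 is under a tariff-rate quota (threshold 1,652 kg). In-quota: 1,652 kg at 8%; over-quota: 726 kg at 34%.
Pro-rata value split: in-quota = $245,861.42 × 1,652/2,378 = $170,800.28; over-quota = $245,861.42 − $170,800.28 = $75,061.14.
In-quota duty = $170,800.28 × 8% = $13,664.02. Over-quota duty = $75,061.14 × 34% = $25,520.79.
Line duty = $13,664.02 + $25,520.79 = $39,184.81.
Total = $0.00 + $39,184.81 = $39,184.81.

$39,184.81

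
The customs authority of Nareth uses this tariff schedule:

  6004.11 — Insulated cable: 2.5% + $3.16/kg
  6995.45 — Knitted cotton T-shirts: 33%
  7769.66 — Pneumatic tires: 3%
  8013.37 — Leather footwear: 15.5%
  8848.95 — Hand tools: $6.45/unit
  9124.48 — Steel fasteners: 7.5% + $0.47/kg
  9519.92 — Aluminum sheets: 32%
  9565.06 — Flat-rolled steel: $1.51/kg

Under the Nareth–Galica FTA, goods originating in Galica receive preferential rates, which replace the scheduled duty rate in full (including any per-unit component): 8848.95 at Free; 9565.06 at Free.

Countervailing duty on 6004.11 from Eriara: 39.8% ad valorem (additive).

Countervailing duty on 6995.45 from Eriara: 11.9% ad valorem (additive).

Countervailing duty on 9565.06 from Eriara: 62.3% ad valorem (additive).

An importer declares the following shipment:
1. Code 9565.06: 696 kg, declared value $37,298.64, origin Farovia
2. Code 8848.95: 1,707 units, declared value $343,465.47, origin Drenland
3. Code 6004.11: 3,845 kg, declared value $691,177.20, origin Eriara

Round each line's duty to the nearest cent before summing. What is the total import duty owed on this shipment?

Line 1 (9565.06, Farovia, 696 kg, $37,298.64):
Base rate for 9565.06 is $1.51/kg.
9565.06 has an FTA preferential rate, but origin Farovia is not Galica; base rate stands.
The additional-duty order on 9565.06 targets Eriara, not Farovia; it does not apply.
Duty = 696 × $1.51 = $1,050.96.
Line 2 (8848.95, Drenland, 1,707 units, $343,465.47):
Base rate for 8848.95 is $6.45/unit.
8848.95 has an FTA preferential rate, but origin Drenland is not Galica; base rate stands.
Duty = 1,707 × $6.45 = $11,010.15.
Line 3 (6004.11, Eriara, 3,845 kg, $691,177.20):
Base rate for 6004.11 is 2.5% + $3.16/kg.
Additional duty on 6004.11 from Eriara: +39.8%. Applied ad valorem rate: 2.5% + 39.8% = 42.3%.
Duty = $691,177.20 × 42.3% + 3,845 × $3.16 = $304,518.16.
Total = $1,050.96 + $11,010.15 + $304,518.16 = $316,579.27.

$316,579.27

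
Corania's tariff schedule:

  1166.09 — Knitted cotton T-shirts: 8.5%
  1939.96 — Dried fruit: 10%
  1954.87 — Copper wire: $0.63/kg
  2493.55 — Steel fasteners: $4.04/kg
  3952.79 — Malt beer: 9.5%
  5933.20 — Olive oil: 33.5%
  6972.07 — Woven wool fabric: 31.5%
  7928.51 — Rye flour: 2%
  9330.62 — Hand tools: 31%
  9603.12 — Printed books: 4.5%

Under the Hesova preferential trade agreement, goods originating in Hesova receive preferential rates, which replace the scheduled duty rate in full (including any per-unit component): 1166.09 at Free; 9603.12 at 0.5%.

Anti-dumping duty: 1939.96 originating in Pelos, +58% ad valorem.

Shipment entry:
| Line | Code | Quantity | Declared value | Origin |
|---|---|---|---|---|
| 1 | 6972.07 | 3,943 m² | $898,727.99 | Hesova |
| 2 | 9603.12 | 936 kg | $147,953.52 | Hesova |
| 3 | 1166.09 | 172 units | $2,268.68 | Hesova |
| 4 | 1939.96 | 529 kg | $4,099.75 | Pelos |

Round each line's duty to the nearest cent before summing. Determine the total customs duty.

$286,626.92

Line 1 (6972.07, Hesova, 3,943 m², $898,727.99):
Base rate for 6972.07 is 31.5%.
Origin Hesova is the FTA partner but 6972.07 is not on the preference list; base rate stands.
Duty = $898,727.99 × 31.5% = $283,099.32.
Line 2 (9603.12, Hesova, 936 kg, $147,953.52):
Base rate for 9603.12 is 4.5%.
Origin Hesova qualifies under the Corania–Hesova agreement and 9603.12 is covered: preferential rate 0.5% applies instead.
Duty = $147,953.52 × 0.5% = $739.77.
Line 3 (1166.09, Hesova, 172 units, $2,268.68):
Base rate for 1166.09 is 8.5%.
Origin Hesova qualifies under the Corania–Hesova agreement and 1166.09 is covered: preferential rate Free applies instead.
Duty = $2,268.68 × 0% = $0.00.
Line 4 (1939.96, Pelos, 529 kg, $4,099.75):
Base rate for 1939.96 is 10%.
Additional duty on 1939.96 from Pelos: +58%. Applied ad valorem rate: 10% + 58% = 68%.
Duty = $4,099.75 × 68% = $2,787.83.
Total = $283,099.32 + $739.77 + $0.00 + $2,787.83 = $286,626.92.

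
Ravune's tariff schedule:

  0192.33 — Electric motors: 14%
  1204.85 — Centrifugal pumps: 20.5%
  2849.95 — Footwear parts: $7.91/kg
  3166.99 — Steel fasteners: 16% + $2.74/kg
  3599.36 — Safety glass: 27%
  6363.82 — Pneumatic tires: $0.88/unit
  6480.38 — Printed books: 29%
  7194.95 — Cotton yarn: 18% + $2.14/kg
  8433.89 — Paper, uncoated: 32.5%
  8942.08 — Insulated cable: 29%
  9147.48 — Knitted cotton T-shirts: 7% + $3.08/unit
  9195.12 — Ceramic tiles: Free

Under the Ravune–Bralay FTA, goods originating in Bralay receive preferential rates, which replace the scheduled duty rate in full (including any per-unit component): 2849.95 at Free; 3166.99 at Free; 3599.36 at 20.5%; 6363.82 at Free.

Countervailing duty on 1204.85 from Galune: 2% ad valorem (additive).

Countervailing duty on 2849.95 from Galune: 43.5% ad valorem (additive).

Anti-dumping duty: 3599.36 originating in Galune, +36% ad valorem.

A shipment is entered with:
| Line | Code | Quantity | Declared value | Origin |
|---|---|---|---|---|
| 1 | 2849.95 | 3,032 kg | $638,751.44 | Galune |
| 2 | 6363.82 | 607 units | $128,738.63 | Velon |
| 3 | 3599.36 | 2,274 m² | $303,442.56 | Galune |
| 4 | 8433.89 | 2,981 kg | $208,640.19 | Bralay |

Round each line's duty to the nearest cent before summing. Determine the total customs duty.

Line 1 (2849.95, Galune, 3,032 kg, $638,751.44):
Base rate for 2849.95 is $7.91/kg.
2849.95 has an FTA preferential rate, but origin Galune is not Bralay; base rate stands.
Additional duty on 2849.95 from Galune: +43.5% ad valorem. Applied ad valorem rate = 43.5%.
Duty = $638,751.44 × 43.5% + 3,032 × $7.91 = $301,840.00.
Line 2 (6363.82, Velon, 607 units, $128,738.63):
Base rate for 6363.82 is $0.88/unit.
6363.82 has an FTA preferential rate, but origin Velon is not Bralay; base rate stands.
Duty = 607 × $0.88 = $534.16.
Line 3 (3599.36, Galune, 2,274 m², $303,442.56):
Base rate for 3599.36 is 27%.
3599.36 has an FTA preferential rate, but origin Galune is not Bralay; base rate stands.
Additional duty on 3599.36 from Galune: +36%. Applied ad valorem rate: 27% + 36% = 63%.
Duty = $303,442.56 × 63% = $191,168.81.
Line 4 (8433.89, Bralay, 2,981 kg, $208,640.19):
Base rate for 8433.89 is 32.5%.
Origin Bralay is the FTA partner but 8433.89 is not on the preference list; base rate stands.
Duty = $208,640.19 × 32.5% = $67,808.06.
Total = $301,840.00 + $534.16 + $191,168.81 + $67,808.06 = $561,351.03.

$561,351.03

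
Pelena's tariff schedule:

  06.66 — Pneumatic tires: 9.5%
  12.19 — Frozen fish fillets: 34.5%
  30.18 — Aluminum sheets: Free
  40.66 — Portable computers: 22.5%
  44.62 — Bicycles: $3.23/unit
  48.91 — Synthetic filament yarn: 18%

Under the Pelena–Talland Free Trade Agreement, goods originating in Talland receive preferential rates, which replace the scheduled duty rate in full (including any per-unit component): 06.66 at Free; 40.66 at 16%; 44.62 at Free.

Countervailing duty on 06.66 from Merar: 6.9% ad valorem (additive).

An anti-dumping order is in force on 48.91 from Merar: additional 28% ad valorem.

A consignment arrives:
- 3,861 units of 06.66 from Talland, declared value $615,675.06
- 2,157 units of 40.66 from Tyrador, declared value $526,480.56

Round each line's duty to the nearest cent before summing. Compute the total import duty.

Line 1 (06.66, Talland, 3,861 units, $615,675.06):
Base rate for 06.66 is 9.5%.
Origin Talland qualifies under the Pelena–Talland agreement and 06.66 is covered: preferential rate Free applies instead.
The additional-duty order on 06.66 targets Merar, not Talland; it does not apply.
Duty = $615,675.06 × 0% = $0.00.
Line 2 (40.66, Tyrador, 2,157 units, $526,480.56):
Base rate for 40.66 is 22.5%.
40.66 has an FTA preferential rate, but origin Tyrador is not Talland; base rate stands.
Duty = $526,480.56 × 22.5% = $118,458.13.
Total = $0.00 + $118,458.13 = $118,458.13.

$118,458.13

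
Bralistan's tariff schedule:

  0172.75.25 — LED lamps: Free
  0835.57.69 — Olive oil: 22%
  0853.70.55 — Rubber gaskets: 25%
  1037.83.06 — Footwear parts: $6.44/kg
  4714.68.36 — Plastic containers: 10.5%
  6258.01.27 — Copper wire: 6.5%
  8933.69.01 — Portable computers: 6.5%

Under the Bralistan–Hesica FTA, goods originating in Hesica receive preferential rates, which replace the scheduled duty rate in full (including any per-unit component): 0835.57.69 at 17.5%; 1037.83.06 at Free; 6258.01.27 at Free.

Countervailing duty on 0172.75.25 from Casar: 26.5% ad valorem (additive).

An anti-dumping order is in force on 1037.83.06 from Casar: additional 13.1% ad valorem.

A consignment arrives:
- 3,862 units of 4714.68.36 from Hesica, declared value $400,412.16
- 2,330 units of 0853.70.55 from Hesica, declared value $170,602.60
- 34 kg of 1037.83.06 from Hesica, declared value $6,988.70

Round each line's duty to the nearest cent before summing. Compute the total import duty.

$84,693.93

Line 1 (4714.68.36, Hesica, 3,862 units, $400,412.16):
Base rate for 4714.68.36 is 10.5%.
Origin Hesica is the FTA partner but 4714.68.36 is not on the preference list; base rate stands.
Duty = $400,412.16 × 10.5% = $42,043.28.
Line 2 (0853.70.55, Hesica, 2,330 units, $170,602.60):
Base rate for 0853.70.55 is 25%.
Origin Hesica is the FTA partner but 0853.70.55 is not on the preference list; base rate stands.
Duty = $170,602.60 × 25% = $42,650.65.
Line 3 (1037.83.06, Hesica, 34 kg, $6,988.70):
Base rate for 1037.83.06 is $6.44/kg.
Origin Hesica qualifies under the Bralistan–Hesica agreement and 1037.83.06 is covered: preferential rate Free applies instead.
The additional-duty order on 1037.83.06 targets Casar, not Hesica; it does not apply.
Duty = $6,988.70 × 0% = $0.00.
Total = $42,043.28 + $42,650.65 + $0.00 = $84,693.93.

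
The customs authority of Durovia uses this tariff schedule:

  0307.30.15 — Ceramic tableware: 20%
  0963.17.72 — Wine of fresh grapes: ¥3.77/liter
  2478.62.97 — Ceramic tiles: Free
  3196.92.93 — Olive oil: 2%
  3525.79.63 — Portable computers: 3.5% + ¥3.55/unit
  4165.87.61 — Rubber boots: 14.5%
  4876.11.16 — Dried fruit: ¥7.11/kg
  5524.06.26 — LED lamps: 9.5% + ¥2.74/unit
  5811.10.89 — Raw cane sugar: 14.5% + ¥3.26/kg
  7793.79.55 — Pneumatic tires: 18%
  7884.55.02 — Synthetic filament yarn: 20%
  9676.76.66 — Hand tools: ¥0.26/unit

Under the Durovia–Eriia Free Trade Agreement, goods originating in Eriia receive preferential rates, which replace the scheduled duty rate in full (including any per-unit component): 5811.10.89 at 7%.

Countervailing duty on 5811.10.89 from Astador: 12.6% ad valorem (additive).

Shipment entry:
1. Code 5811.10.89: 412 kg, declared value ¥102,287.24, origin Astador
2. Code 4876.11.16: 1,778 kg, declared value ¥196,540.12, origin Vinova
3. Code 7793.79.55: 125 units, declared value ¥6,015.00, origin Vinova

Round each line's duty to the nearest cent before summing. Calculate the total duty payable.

¥42,787.24

Line 1 (5811.10.89, Astador, 412 kg, ¥102,287.24):
Base rate for 5811.10.89 is 14.5% + ¥3.26/kg.
5811.10.89 has an FTA preferential rate, but origin Astador is not Eriia; base rate stands.
Additional duty on 5811.10.89 from Astador: +12.6%. Applied ad valorem rate: 14.5% + 12.6% = 27.1%.
Duty = ¥102,287.24 × 27.1% + 412 × ¥3.26 = ¥29,062.96.
Line 2 (4876.11.16, Vinova, 1,778 kg, ¥196,540.12):
Base rate for 4876.11.16 is ¥7.11/kg.
Duty = 1,778 × ¥7.11 = ¥12,641.58.
Line 3 (7793.79.55, Vinova, 125 units, ¥6,015.00):
Base rate for 7793.79.55 is 18%.
Duty = ¥6,015.00 × 18% = ¥1,082.70.
Total = ¥29,062.96 + ¥12,641.58 + ¥1,082.70 = ¥42,787.24.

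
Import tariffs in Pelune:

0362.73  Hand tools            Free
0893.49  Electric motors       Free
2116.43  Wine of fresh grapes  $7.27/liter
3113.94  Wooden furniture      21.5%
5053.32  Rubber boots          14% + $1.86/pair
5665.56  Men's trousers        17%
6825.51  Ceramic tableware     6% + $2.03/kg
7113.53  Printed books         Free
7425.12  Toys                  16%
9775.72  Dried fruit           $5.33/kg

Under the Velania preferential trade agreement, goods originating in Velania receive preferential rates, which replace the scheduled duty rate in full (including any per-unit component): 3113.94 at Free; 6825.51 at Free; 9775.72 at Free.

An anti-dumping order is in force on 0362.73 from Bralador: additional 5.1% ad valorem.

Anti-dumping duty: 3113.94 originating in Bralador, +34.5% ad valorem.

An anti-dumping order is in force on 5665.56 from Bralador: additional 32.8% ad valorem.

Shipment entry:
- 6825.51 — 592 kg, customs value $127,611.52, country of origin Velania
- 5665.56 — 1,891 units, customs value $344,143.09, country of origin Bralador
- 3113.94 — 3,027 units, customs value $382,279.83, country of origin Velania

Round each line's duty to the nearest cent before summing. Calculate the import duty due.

$171,383.26

Line 1 (6825.51, Velania, 592 kg, $127,611.52):
Base rate for 6825.51 is 6% + $2.03/kg.
Origin Velania qualifies under the Pelune–Velania agreement and 6825.51 is covered: preferential rate Free applies instead.
Duty = $127,611.52 × 0% = $0.00.
Line 2 (5665.56, Bralador, 1,891 units, $344,143.09):
Base rate for 5665.56 is 17%.
Additional duty on 5665.56 from Bralador: +32.8%. Applied ad valorem rate: 17% + 32.8% = 49.8%.
Duty = $344,143.09 × 49.8% = $171,383.26.
Line 3 (3113.94, Velania, 3,027 units, $382,279.83):
Base rate for 3113.94 is 21.5%.
Origin Velania qualifies under the Pelune–Velania agreement and 3113.94 is covered: preferential rate Free applies instead.
The additional-duty order on 3113.94 targets Bralador, not Velania; it does not apply.
Duty = $382,279.83 × 0% = $0.00.
Total = $0.00 + $171,383.26 + $0.00 = $171,383.26.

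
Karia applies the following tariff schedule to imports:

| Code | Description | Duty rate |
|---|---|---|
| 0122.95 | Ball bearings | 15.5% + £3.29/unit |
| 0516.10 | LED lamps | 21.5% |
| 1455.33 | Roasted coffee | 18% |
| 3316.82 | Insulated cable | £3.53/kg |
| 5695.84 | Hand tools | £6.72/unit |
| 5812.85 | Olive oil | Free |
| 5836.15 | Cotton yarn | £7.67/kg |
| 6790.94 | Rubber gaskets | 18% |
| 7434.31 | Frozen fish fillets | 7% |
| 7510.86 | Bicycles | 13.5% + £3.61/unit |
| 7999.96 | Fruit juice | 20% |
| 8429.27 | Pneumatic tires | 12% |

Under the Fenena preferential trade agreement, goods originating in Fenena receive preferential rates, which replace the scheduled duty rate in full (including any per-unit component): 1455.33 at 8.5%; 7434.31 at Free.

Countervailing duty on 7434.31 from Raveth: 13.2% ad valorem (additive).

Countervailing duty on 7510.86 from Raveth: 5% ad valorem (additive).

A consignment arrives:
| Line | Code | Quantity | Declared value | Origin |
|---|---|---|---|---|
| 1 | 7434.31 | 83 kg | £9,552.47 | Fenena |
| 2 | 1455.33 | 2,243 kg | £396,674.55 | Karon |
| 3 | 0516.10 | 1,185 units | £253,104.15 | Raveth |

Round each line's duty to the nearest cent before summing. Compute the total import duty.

Line 1 (7434.31, Fenena, 83 kg, £9,552.47):
Base rate for 7434.31 is 7%.
Origin Fenena qualifies under the Karia–Fenena agreement and 7434.31 is covered: preferential rate Free applies instead.
The additional-duty order on 7434.31 targets Raveth, not Fenena; it does not apply.
Duty = £9,552.47 × 0% = £0.00.
Line 2 (1455.33, Karon, 2,243 kg, £396,674.55):
Base rate for 1455.33 is 18%.
1455.33 has an FTA preferential rate, but origin Karon is not Fenena; base rate stands.
Duty = £396,674.55 × 18% = £71,401.42.
Line 3 (0516.10, Raveth, 1,185 units, £253,104.15):
Base rate for 0516.10 is 21.5%.
Duty = £253,104.15 × 21.5% = £54,417.39.
Total = £0.00 + £71,401.42 + £54,417.39 = £125,818.81.

£125,818.81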